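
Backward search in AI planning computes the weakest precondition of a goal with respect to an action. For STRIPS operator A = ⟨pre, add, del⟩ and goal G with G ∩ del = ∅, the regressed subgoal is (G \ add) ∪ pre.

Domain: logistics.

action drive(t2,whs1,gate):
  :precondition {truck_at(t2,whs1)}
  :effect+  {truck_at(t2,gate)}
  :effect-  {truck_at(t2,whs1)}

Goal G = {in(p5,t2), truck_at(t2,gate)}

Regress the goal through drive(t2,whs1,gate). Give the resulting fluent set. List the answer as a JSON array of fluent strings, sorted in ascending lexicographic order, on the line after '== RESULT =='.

Regress:
  G ∩ del = {}  (empty — regression defined)
  G \ add = {in(p5,t2), truck_at(t2,gate)} \ {truck_at(t2,gate)} = {in(p5,t2)}
  ∪ pre   = {in(p5,t2)} ∪ {truck_at(t2,whs1)}
          = {in(p5,t2), truck_at(t2,whs1)}

== RESULT ==
["in(p5,t2)", "truck_at(t2,whs1)"]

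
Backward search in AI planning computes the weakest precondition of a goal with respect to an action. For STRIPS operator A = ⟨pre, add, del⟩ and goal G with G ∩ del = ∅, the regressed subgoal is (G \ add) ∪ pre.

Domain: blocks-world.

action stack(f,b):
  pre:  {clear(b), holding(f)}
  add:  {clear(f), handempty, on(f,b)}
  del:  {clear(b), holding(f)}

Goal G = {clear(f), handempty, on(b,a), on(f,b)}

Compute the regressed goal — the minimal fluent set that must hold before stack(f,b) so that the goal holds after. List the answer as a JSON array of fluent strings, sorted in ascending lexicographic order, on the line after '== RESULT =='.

Regress:
  G ∩ del = {}  (empty — regression defined)
  G \ add = {clear(f), handempty, on(b,a), on(f,b)} \ {clear(f), handempty, on(f,b)} = {on(b,a)}
  ∪ pre   = {on(b,a)} ∪ {clear(b), holding(f)}
          = {clear(b), holding(f), on(b,a)}

== RESULT ==
["clear(b)", "holding(f)", "on(b,a)"]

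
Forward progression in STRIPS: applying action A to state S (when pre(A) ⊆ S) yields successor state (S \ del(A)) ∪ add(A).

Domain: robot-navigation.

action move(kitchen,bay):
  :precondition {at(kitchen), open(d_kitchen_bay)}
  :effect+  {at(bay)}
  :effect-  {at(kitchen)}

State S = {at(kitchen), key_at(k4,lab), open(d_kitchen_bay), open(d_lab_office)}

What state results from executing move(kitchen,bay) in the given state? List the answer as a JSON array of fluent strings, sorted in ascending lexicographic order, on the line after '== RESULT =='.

Progress:
  pre ⊆ S: {at(kitchen), open(d_kitchen_bay)} ⊆ S  — applicable
  S \ del = {key_at(k4,lab), open(d_kitchen_bay), open(d_lab_office)}
  ∪ add   = {at(bay), key_at(k4,lab), open(d_kitchen_bay), open(d_lab_office)}

== RESULT ==
["at(bay)", "key_at(k4,lab)", "open(d_kitchen_bay)", "open(d_lab_office)"]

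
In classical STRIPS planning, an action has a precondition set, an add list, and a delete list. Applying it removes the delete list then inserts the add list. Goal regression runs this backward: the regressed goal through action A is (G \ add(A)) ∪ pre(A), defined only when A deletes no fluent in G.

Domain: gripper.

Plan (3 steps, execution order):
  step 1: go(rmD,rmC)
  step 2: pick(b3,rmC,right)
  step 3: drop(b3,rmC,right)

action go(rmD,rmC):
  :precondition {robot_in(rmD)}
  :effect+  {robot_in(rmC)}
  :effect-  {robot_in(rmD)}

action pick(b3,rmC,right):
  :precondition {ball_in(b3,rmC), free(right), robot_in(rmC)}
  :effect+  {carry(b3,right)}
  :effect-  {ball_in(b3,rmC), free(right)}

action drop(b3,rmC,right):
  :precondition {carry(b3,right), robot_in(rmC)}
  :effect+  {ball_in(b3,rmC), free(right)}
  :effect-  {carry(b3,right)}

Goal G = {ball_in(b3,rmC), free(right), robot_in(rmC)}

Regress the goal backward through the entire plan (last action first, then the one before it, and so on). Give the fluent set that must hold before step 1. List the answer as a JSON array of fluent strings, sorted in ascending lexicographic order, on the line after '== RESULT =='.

Regress step by step:
  through step 3 (drop(b3,rmC,right)): drop {ball_in(b3,rmC), free(right)}, keep {robot_in(rmC)}, require {carry(b3,right), robot_in(rmC)}
    → {carry(b3,right), robot_in(rmC)}
  through step 2 (pick(b3,rmC,right)): drop {carry(b3,right)}, keep {robot_in(rmC)}, require {ball_in(b3,rmC), free(right), robot_in(rmC)}
    → {ball_in(b3,rmC), free(right), robot_in(rmC)}
  through step 1 (go(rmD,rmC)): drop {robot_in(rmC)}, keep {ball_in(b3,rmC), free(right)}, require {robot_in(rmD)}
    → {ball_in(b3,rmC), free(right), robot_in(rmD)}

== RESULT ==
["ball_in(b3,rmC)", "free(right)", "robot_in(rmD)"]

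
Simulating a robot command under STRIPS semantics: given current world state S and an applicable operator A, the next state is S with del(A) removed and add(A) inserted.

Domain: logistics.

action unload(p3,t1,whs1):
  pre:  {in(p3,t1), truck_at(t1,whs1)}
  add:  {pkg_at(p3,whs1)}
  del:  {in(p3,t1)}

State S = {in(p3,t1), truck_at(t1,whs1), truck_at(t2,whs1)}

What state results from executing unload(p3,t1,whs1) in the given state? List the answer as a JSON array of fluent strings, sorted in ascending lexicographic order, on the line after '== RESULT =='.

Progress:
  pre ⊆ S: {in(p3,t1), truck_at(t1,whs1)} ⊆ S  — applicable
  S \ del = {truck_at(t1,whs1), truck_at(t2,whs1)}
  ∪ add   = {pkg_at(p3,whs1), truck_at(t1,whs1), truck_at(t2,whs1)}

== RESULT ==
["pkg_at(p3,whs1)", "truck_at(t1,whs1)", "truck_at(t2,whs1)"]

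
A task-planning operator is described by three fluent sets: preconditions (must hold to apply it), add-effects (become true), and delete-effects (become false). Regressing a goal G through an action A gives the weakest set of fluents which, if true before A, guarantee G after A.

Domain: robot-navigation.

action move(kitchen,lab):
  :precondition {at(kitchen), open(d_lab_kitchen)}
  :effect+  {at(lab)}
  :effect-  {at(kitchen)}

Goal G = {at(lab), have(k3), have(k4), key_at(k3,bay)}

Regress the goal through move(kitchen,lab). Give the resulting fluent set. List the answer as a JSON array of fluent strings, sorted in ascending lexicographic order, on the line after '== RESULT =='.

Compute (G \ add) ∪ pre:
  G ∩ del = {}  (empty — regression defined)
  G \ add = {at(lab), have(k3), have(k4), key_at(k3,bay)} \ {at(lab)} = {have(k3), have(k4), key_at(k3,bay)}
  ∪ pre   = {have(k3), have(k4), key_at(k3,bay)} ∪ {at(kitchen), open(d_lab_kitchen)}
          = {at(kitchen), have(k3), have(k4), key_at(k3,bay), open(d_lab_kitchen)}

== RESULT ==
["at(kitchen)", "have(k3)", "have(k4)", "key_at(k3,bay)", "open(d_lab_kitchen)"]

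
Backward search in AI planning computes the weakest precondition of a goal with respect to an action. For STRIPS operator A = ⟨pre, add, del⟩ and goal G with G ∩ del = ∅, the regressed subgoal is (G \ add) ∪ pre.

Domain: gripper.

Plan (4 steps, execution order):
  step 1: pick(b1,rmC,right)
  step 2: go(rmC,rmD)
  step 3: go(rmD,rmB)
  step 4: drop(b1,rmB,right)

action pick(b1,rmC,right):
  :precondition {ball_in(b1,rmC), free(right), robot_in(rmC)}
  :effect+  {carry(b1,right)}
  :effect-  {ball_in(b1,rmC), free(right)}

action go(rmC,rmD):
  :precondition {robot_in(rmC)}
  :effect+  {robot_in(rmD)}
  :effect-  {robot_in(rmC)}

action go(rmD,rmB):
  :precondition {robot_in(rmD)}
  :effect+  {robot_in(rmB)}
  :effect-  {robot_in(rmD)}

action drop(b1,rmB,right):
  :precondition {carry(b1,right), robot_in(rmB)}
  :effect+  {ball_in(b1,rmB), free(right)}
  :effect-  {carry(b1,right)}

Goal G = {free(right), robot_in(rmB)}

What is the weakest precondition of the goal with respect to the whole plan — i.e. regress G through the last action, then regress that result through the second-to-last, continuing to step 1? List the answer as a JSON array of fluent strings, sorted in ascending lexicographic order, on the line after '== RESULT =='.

Regress step by step:
  through step 4 (drop(b1,rmB,right)): drop {free(right)}, keep {robot_in(rmB)}, require {carry(b1,right), robot_in(rmB)}
    → {carry(b1,right), robot_in(rmB)}
  through step 3 (go(rmD,rmB)): drop {robot_in(rmB)}, keep {carry(b1,right)}, require {robot_in(rmD)}
    → {carry(b1,right), robot_in(rmD)}
  through step 2 (go(rmC,rmD)): drop {robot_in(rmD)}, keep {carry(b1,right)}, require {robot_in(rmC)}
    → {carry(b1,right), robot_in(rmC)}
  through step 1 (pick(b1,rmC,right)): drop {carry(b1,right)}, keep {robot_in(rmC)}, require {ball_in(b1,rmC), free(right), robot_in(rmC)}
    → {ball_in(b1,rmC), free(right), robot_in(rmC)}

== RESULT ==
["ball_in(b1,rmC)", "free(right)", "robot_in(rmC)"]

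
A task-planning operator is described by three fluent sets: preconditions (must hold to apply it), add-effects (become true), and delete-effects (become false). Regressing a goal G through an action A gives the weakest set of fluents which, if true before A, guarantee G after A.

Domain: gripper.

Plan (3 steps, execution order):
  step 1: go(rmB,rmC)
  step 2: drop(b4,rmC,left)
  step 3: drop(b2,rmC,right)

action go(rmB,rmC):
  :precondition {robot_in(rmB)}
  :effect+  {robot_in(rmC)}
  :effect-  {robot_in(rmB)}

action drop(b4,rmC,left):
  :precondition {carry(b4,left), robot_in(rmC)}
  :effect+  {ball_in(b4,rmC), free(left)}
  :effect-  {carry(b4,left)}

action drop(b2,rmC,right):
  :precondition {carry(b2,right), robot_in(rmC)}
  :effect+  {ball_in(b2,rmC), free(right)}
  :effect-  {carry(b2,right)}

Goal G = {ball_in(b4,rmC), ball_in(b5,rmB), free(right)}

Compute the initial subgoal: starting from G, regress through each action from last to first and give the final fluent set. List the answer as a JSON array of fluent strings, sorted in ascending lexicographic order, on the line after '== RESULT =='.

Regress step by step:
  through step 3 (drop(b2,rmC,right)): drop {free(right)}, keep {ball_in(b4,rmC), ball_in(b5,rmB)}, require {carry(b2,right), robot_in(rmC)}
    → {ball_in(b4,rmC), ball_in(b5,rmB), carry(b2,right), robot_in(rmC)}
  through step 2 (drop(b4,rmC,left)): drop {ball_in(b4,rmC)}, keep {ball_in(b5,rmB), carry(b2,right), robot_in(rmC)}, require {carry(b4,left), robot_in(rmC)}
    → {ball_in(b5,rmB), carry(b2,right), carry(b4,left), robot_in(rmC)}
  through step 1 (go(rmB,rmC)): drop {robot_in(rmC)}, keep {ball_in(b5,rmB), carry(b2,right), carry(b4,left)}, require {robot_in(rmB)}
    → {ball_in(b5,rmB), carry(b2,right), carry(b4,left), robot_in(rmB)}

== RESULT ==
["ball_in(b5,rmB)", "carry(b2,right)", "carry(b4,left)", "robot_in(rmB)"]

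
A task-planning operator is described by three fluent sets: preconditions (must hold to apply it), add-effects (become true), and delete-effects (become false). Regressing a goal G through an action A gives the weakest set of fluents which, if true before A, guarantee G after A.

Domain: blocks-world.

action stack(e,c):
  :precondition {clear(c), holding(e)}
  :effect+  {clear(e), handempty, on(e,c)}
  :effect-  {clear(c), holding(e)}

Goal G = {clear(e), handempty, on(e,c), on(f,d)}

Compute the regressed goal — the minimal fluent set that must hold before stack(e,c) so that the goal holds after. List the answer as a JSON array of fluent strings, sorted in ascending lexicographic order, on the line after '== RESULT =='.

Regress:
  G ∩ del = {}  (empty — regression defined)
  G \ add = {clear(e), handempty, on(e,c), on(f,d)} \ {clear(e), handempty, on(e,c)} = {on(f,d)}
  ∪ pre   = {on(f,d)} ∪ {clear(c), holding(e)}
          = {clear(c), holding(e), on(f,d)}

== RESULT ==
["clear(c)", "holding(e)", "on(f,d)"]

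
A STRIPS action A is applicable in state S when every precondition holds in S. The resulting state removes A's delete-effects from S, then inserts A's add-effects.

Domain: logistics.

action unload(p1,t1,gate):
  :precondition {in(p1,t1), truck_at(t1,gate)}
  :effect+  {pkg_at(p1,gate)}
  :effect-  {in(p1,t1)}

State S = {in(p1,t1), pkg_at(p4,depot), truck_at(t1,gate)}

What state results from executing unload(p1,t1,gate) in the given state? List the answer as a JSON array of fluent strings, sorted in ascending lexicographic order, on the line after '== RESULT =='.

Compute (S \ del) ∪ add:
  pre ⊆ S: {in(p1,t1), truck_at(t1,gate)} ⊆ S  — applicable
  S \ del = {pkg_at(p4,depot), truck_at(t1,gate)}
  ∪ add   = {pkg_at(p1,gate), pkg_at(p4,depot), truck_at(t1,gate)}

== RESULT ==
["pkg_at(p1,gate)", "pkg_at(p4,depot)", "truck_at(t1,gate)"]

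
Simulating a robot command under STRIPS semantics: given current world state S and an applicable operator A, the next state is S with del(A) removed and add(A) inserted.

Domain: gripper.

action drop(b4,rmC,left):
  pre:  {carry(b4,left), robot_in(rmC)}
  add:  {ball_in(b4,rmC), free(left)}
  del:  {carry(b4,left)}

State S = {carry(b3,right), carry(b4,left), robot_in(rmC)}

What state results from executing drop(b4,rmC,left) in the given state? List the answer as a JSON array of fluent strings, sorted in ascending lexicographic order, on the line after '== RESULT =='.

Compute (S \ del) ∪ add:
  pre ⊆ S: {carry(b4,left), robot_in(rmC)} ⊆ S  — applicable
  S \ del = {carry(b3,right), robot_in(rmC)}
  ∪ add   = {ball_in(b4,rmC), carry(b3,right), free(left), robot_in(rmC)}

== RESULT ==
["ball_in(b4,rmC)", "carry(b3,right)", "free(left)", "robot_in(rmC)"]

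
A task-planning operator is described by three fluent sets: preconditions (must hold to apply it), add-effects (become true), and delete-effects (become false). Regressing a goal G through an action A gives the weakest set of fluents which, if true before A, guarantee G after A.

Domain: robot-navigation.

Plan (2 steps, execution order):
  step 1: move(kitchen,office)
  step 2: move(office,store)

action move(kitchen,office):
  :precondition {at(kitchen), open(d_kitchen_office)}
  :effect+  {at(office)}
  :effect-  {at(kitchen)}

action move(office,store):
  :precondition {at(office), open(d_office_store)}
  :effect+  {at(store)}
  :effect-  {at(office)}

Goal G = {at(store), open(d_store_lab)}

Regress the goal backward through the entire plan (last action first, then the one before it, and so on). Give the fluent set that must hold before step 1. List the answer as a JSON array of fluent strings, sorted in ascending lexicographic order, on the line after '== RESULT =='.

Regress step by step:
  through step 2 (move(office,store)): drop {at(store)}, keep {open(d_store_lab)}, require {at(office), open(d_office_store)}
    → {at(office), open(d_office_store), open(d_store_lab)}
  through step 1 (move(kitchen,office)): drop {at(office)}, keep {open(d_office_store), open(d_store_lab)}, require {at(kitchen), open(d_kitchen_office)}
    → {at(kitchen), open(d_kitchen_office), open(d_office_store), open(d_store_lab)}

== RESULT ==
["at(kitchen)", "open(d_kitchen_office)", "open(d_office_store)", "open(d_store_lab)"]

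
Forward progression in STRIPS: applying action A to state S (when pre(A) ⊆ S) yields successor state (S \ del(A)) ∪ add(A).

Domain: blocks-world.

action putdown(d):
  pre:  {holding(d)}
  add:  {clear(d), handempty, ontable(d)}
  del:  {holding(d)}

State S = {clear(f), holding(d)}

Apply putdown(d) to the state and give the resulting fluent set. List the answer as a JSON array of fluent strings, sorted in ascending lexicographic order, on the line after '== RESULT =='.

Compute (S \ del) ∪ add:
  pre ⊆ S: {holding(d)} ⊆ S  — applicable
  S \ del = {clear(f)}
  ∪ add   = {clear(d), clear(f), handempty, ontable(d)}

== RESULT ==
["clear(d)", "clear(f)", "handempty", "ontable(d)"]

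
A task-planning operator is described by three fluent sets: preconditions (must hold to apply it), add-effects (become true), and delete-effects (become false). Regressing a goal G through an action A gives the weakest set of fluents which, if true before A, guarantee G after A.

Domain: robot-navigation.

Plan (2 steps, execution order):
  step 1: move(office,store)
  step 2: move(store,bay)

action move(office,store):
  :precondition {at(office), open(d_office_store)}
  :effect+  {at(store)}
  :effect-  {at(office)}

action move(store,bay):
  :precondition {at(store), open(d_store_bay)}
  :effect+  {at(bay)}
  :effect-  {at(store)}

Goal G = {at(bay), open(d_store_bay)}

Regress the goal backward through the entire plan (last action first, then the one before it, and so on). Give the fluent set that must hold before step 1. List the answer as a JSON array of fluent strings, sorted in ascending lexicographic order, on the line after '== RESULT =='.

Work backward from the goal:
  through step 2 (move(store,bay)): drop {at(bay)}, keep {open(d_store_bay)}, require {at(store), open(d_store_bay)}
    → {at(store), open(d_store_bay)}
  through step 1 (move(office,store)): drop {at(store)}, keep {open(d_store_bay)}, require {at(office), open(d_office_store)}
    → {at(office), open(d_office_store), open(d_store_bay)}

== RESULT ==
["at(office)", "open(d_office_store)", "open(d_store_bay)"]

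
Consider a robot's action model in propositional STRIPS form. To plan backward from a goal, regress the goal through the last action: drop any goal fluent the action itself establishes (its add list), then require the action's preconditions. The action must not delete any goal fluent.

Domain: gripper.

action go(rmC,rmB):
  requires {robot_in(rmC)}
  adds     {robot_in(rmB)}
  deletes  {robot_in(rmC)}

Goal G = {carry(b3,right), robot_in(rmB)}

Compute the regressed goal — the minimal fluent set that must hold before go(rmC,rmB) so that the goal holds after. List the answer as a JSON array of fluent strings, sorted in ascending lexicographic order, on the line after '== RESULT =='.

Regress:
  G ∩ del = {}  (empty — regression defined)
  G \ add = {carry(b3,right), robot_in(rmB)} \ {robot_in(rmB)} = {carry(b3,right)}
  ∪ pre   = {carry(b3,right)} ∪ {robot_in(rmC)}
          = {carry(b3,right), robot_in(rmC)}

== RESULT ==
["carry(b3,right)", "robot_in(rmC)"]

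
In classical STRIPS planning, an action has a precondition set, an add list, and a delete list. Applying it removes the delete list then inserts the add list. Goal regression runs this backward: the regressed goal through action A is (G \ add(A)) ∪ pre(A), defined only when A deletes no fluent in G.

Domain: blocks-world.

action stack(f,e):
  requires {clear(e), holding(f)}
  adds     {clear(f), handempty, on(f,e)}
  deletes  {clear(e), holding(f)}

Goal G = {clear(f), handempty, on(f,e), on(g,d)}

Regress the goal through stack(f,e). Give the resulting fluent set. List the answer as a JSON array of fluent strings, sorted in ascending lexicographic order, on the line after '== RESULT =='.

Regress:
  G ∩ del = {}  (empty — regression defined)
  G \ add = {clear(f), handempty, on(f,e), on(g,d)} \ {clear(f), handempty, on(f,e)} = {on(g,d)}
  ∪ pre   = {on(g,d)} ∪ {clear(e), holding(f)}
          = {clear(e), holding(f), on(g,d)}

== RESULT ==
["clear(e)", "holding(f)", "on(g,d)"]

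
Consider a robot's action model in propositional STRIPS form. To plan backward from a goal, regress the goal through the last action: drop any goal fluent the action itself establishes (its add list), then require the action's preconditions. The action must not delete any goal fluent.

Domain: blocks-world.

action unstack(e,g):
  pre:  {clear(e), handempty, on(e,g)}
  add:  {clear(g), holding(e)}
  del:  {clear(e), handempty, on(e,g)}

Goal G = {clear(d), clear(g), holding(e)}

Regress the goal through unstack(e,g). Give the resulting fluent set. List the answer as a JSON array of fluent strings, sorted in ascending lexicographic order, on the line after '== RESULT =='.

Compute (G \ add) ∪ pre:
  G ∩ del = {}  (empty — regression defined)
  G \ add = {clear(d), clear(g), holding(e)} \ {clear(g), holding(e)} = {clear(d)}
  ∪ pre   = {clear(d)} ∪ {clear(e), handempty, on(e,g)}
          = {clear(d), clear(e), handempty, on(e,g)}

== RESULT ==
["clear(d)", "clear(e)", "handempty", "on(e,g)"]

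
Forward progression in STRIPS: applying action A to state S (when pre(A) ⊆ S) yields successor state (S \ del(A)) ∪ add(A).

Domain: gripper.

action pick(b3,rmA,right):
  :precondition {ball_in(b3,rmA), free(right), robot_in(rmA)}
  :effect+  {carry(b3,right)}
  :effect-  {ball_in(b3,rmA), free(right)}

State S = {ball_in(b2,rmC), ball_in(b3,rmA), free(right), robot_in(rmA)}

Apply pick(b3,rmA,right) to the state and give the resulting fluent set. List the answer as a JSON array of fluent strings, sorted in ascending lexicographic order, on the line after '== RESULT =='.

Compute (S \ del) ∪ add:
  pre ⊆ S: {ball_in(b3,rmA), free(right), robot_in(rmA)} ⊆ S  — applicable
  S \ del = {ball_in(b2,rmC), robot_in(rmA)}
  ∪ add   = {ball_in(b2,rmC), carry(b3,right), robot_in(rmA)}

== RESULT ==
["ball_in(b2,rmC)", "carry(b3,right)", "robot_in(rmA)"]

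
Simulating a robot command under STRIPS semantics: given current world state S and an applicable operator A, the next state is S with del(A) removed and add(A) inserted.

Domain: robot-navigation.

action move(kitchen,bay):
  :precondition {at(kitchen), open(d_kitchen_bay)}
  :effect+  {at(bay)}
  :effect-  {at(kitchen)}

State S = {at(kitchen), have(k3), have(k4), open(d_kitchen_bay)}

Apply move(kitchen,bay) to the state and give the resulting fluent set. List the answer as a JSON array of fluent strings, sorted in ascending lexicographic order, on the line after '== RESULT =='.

Compute (S \ del) ∪ add:
  pre ⊆ S: {at(kitchen), open(d_kitchen_bay)} ⊆ S  — applicable
  S \ del = {have(k3), have(k4), open(d_kitchen_bay)}
  ∪ add   = {at(bay), have(k3), have(k4), open(d_kitchen_bay)}

== RESULT ==
["at(bay)", "have(k3)", "have(k4)", "open(d_kitchen_bay)"]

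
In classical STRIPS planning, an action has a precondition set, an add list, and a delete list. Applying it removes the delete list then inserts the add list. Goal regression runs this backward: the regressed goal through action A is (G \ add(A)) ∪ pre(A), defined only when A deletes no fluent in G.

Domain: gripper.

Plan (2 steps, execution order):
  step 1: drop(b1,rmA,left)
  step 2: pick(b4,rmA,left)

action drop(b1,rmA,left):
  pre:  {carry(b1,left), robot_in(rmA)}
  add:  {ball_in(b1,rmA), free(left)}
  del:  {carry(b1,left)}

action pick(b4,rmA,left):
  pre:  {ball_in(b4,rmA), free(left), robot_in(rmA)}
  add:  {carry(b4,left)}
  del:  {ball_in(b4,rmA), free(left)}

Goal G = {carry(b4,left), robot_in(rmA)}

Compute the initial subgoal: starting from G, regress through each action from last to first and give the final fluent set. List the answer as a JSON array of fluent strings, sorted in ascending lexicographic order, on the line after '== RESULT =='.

Regress step by step:
  through step 2 (pick(b4,rmA,left)): drop {carry(b4,left)}, keep {robot_in(rmA)}, require {ball_in(b4,rmA), free(left), robot_in(rmA)}
    → {ball_in(b4,rmA), free(left), robot_in(rmA)}
  through step 1 (drop(b1,rmA,left)): drop {free(left)}, keep {ball_in(b4,rmA), robot_in(rmA)}, require {carry(b1,left), robot_in(rmA)}
    → {ball_in(b4,rmA), carry(b1,left), robot_in(rmA)}

== RESULT ==
["ball_in(b4,rmA)", "carry(b1,left)", "robot_in(rmA)"]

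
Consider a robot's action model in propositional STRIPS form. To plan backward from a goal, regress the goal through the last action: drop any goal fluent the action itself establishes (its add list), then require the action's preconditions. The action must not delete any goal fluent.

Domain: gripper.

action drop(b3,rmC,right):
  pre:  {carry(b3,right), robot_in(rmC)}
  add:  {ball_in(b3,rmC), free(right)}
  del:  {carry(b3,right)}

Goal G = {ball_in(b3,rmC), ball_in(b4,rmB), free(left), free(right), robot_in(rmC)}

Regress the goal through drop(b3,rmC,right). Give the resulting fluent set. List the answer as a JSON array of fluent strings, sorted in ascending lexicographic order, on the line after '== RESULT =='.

Compute (G \ add) ∪ pre:
  G ∩ del = {}  (empty — regression defined)
  G \ add = {ball_in(b3,rmC), ball_in(b4,rmB), free(left), free(right), robot_in(rmC)} \ {ball_in(b3,rmC), free(right)} = {ball_in(b4,rmB), free(left), robot_in(rmC)}
  ∪ pre   = {ball_in(b4,rmB), free(left), robot_in(rmC)} ∪ {carry(b3,right), robot_in(rmC)}
          = {ball_in(b4,rmB), carry(b3,right), free(left), robot_in(rmC)}

== RESULT ==
["ball_in(b4,rmB)", "carry(b3,right)", "free(left)", "robot_in(rmC)"]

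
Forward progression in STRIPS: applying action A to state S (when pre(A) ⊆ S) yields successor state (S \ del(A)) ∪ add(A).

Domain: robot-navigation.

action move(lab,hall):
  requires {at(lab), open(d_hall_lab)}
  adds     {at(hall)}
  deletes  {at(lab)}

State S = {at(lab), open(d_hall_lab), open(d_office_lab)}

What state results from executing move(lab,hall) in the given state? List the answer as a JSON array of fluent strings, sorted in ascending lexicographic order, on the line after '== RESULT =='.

Progress:
  pre ⊆ S: {at(lab), open(d_hall_lab)} ⊆ S  — applicable
  S \ del = {open(d_hall_lab), open(d_office_lab)}
  ∪ add   = {at(hall), open(d_hall_lab), open(d_office_lab)}

== RESULT ==
["at(hall)", "open(d_hall_lab)", "open(d_office_lab)"]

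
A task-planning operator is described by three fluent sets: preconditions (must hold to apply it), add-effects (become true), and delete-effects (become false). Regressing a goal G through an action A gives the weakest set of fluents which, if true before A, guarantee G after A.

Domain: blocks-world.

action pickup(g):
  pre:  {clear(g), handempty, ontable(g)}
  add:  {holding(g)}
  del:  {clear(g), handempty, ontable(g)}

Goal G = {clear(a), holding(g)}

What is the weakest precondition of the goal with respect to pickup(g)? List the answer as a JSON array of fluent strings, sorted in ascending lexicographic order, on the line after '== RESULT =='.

Regress:
  G ∩ del = {}  (empty — regression defined)
  G \ add = {clear(a), holding(g)} \ {holding(g)} = {clear(a)}
  ∪ pre   = {clear(a)} ∪ {clear(g), handempty, ontable(g)}
          = {clear(a), clear(g), handempty, ontable(g)}

== RESULT ==
["clear(a)", "clear(g)", "handempty", "ontable(g)"]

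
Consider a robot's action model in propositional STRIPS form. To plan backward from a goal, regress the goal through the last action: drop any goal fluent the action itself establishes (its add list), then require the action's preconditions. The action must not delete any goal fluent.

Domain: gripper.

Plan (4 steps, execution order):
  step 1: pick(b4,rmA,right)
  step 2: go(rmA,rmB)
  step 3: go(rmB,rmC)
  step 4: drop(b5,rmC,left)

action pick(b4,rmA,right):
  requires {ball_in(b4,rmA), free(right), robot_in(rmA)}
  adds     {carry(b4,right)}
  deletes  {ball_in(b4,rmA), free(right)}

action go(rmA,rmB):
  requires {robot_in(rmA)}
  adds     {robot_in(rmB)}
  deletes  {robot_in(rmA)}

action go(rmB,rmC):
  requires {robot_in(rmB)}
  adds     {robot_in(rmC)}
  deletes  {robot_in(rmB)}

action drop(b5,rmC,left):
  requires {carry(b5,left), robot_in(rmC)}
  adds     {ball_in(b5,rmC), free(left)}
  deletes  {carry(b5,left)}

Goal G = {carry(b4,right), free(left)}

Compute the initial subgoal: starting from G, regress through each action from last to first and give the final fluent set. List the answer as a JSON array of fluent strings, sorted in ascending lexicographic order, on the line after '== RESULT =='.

Regress step by step:
  through step 4 (drop(b5,rmC,left)): drop {free(left)}, keep {carry(b4,right)}, require {carry(b5,left), robot_in(rmC)}
    → {carry(b4,right), carry(b5,left), robot_in(rmC)}
  through step 3 (go(rmB,rmC)): drop {robot_in(rmC)}, keep {carry(b4,right), carry(b5,left)}, require {robot_in(rmB)}
    → {carry(b4,right), carry(b5,left), robot_in(rmB)}
  through step 2 (go(rmA,rmB)): drop {robot_in(rmB)}, keep {carry(b4,right), carry(b5,left)}, require {robot_in(rmA)}
    → {carry(b4,right), carry(b5,left), robot_in(rmA)}
  through step 1 (pick(b4,rmA,right)): drop {carry(b4,right)}, keep {carry(b5,left), robot_in(rmA)}, require {ball_in(b4,rmA), free(right), robot_in(rmA)}
    → {ball_in(b4,rmA), carry(b5,left), free(right), robot_in(rmA)}

== RESULT ==
["ball_in(b4,rmA)", "carry(b5,left)", "free(right)", "robot_in(rmA)"]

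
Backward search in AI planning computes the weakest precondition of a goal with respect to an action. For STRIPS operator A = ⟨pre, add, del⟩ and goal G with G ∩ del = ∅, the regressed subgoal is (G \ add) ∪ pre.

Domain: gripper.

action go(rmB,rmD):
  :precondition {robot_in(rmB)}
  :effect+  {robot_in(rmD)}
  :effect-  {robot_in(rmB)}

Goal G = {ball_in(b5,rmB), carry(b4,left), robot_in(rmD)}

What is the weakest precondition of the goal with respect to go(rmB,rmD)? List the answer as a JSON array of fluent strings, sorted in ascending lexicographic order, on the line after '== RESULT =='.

Compute (G \ add) ∪ pre:
  G ∩ del = {}  (empty — regression defined)
  G \ add = {ball_in(b5,rmB), carry(b4,left), robot_in(rmD)} \ {robot_in(rmD)} = {ball_in(b5,rmB), carry(b4,left)}
  ∪ pre   = {ball_in(b5,rmB), carry(b4,left)} ∪ {robot_in(rmB)}
          = {ball_in(b5,rmB), carry(b4,left), robot_in(rmB)}

== RESULT ==
["ball_in(b5,rmB)", "carry(b4,left)", "robot_in(rmB)"]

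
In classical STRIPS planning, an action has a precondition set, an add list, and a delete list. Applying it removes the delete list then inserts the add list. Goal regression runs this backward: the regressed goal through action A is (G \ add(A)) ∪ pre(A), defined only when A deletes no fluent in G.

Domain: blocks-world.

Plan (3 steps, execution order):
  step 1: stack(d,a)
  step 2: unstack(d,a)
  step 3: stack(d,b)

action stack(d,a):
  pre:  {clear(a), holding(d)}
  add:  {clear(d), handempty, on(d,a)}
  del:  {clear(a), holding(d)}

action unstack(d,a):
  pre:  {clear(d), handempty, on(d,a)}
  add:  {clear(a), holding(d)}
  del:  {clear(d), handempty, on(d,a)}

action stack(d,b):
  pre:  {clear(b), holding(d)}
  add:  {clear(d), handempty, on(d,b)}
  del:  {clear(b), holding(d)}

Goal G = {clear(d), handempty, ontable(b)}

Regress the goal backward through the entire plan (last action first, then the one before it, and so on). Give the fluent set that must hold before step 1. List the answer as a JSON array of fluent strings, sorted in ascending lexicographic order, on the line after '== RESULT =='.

Work backward from the goal:
  through step 3 (stack(d,b)): drop {clear(d), handempty}, keep {ontable(b)}, require {clear(b), holding(d)}
    → {clear(b), holding(d), ontable(b)}
  through step 2 (unstack(d,a)): drop {holding(d)}, keep {clear(b), ontable(b)}, require {clear(d), handempty, on(d,a)}
    → {clear(b), clear(d), handempty, on(d,a), ontable(b)}
  through step 1 (stack(d,a)): drop {clear(d), handempty, on(d,a)}, keep {clear(b), ontable(b)}, require {clear(a), holding(d)}
    → {clear(a), clear(b), holding(d), ontable(b)}

== RESULT ==
["clear(a)", "clear(b)", "holding(d)", "ontable(b)"]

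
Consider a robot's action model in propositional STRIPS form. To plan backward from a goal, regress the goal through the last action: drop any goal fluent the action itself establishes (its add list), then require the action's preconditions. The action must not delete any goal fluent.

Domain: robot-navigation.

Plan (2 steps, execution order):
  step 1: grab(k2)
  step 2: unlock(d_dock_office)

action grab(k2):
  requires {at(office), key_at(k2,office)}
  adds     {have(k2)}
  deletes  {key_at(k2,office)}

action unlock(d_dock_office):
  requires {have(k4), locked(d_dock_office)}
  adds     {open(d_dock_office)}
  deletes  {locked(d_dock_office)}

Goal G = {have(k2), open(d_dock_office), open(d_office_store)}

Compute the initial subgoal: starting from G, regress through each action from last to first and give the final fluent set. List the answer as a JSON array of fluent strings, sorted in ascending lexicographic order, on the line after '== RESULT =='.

Work backward from the goal:
  through step 2 (unlock(d_dock_office)): drop {open(d_dock_office)}, keep {have(k2), open(d_office_store)}, require {have(k4), locked(d_dock_office)}
    → {have(k2), have(k4), locked(d_dock_office), open(d_office_store)}
  through step 1 (grab(k2)): drop {have(k2)}, keep {have(k4), locked(d_dock_office), open(d_office_store)}, require {at(office), key_at(k2,office)}
    → {at(office), have(k4), key_at(k2,office), locked(d_dock_office), open(d_office_store)}

== RESULT ==
["at(office)", "have(k4)", "key_at(k2,office)", "locked(d_dock_office)", "open(d_office_store)"]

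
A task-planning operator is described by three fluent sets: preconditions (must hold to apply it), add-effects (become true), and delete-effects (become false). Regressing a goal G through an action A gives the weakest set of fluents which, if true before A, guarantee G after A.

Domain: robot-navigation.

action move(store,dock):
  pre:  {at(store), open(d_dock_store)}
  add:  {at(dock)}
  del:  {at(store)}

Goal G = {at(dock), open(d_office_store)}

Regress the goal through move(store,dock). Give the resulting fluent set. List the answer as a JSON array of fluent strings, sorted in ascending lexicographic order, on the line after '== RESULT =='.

Compute (G \ add) ∪ pre:
  G ∩ del = {}  (empty — regression defined)
  G \ add = {at(dock), open(d_office_store)} \ {at(dock)} = {open(d_office_store)}
  ∪ pre   = {open(d_office_store)} ∪ {at(store), open(d_dock_store)}
          = {at(store), open(d_dock_store), open(d_office_store)}

== RESULT ==
["at(store)", "open(d_dock_store)", "open(d_office_store)"]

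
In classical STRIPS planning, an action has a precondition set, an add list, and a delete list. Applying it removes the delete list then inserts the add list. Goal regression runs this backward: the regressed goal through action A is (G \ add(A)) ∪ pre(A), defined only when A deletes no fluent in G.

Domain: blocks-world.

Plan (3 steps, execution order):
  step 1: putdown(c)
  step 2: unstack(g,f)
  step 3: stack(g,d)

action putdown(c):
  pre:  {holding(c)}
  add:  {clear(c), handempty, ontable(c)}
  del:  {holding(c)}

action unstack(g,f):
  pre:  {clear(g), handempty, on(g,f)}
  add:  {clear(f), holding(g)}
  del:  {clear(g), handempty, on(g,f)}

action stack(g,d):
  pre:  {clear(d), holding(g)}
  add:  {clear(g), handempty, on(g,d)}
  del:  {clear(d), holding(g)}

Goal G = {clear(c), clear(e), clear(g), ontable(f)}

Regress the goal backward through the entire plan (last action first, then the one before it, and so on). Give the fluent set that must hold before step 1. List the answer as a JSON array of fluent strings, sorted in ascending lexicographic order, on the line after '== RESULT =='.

Work backward from the goal:
  through step 3 (stack(g,d)): drop {clear(g)}, keep {clear(c), clear(e), ontable(f)}, require {clear(d), holding(g)}
    → {clear(c), clear(d), clear(e), holding(g), ontable(f)}
  through step 2 (unstack(g,f)): drop {holding(g)}, keep {clear(c), clear(d), clear(e), ontable(f)}, require {clear(g), handempty, on(g,f)}
    → {clear(c), clear(d), clear(e), clear(g), handempty, on(g,f), ontable(f)}
  through step 1 (putdown(c)): drop {clear(c), handempty}, keep {clear(d), clear(e), clear(g), on(g,f), ontable(f)}, require {holding(c)}
    → {clear(d), clear(e), clear(g), holding(c), on(g,f), ontable(f)}

== RESULT ==
["clear(d)", "clear(e)", "clear(g)", "holding(c)", "on(g,f)", "ontable(f)"]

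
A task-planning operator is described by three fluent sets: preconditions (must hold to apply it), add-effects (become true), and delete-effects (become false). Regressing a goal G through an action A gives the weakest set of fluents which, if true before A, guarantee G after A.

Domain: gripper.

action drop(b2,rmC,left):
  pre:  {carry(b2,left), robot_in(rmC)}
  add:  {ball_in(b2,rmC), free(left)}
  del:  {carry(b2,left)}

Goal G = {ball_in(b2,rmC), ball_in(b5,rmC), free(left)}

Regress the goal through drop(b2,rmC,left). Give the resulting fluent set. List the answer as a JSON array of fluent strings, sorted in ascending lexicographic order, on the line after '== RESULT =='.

Regress:
  G ∩ del = {}  (empty — regression defined)
  G \ add = {ball_in(b2,rmC), ball_in(b5,rmC), free(left)} \ {ball_in(b2,rmC), free(left)} = {ball_in(b5,rmC)}
  ∪ pre   = {ball_in(b5,rmC)} ∪ {carry(b2,left), robot_in(rmC)}
          = {ball_in(b5,rmC), carry(b2,left), robot_in(rmC)}

== RESULT ==
["ball_in(b5,rmC)", "carry(b2,left)", "robot_in(rmC)"]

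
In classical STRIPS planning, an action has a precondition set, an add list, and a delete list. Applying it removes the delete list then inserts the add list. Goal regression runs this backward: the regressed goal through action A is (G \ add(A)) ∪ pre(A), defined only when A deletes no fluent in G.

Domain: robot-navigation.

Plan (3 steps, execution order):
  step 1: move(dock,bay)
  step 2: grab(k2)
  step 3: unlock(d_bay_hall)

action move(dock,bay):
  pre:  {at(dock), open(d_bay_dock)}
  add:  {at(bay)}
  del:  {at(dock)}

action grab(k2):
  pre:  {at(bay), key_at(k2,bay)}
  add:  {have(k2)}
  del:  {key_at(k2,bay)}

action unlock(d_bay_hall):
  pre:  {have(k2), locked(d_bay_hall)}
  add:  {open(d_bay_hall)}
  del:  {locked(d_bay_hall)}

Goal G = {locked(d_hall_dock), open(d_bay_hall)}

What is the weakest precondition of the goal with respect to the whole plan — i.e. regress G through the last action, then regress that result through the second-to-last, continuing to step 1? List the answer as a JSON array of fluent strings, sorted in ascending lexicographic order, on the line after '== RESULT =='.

Work backward from the goal:
  through step 3 (unlock(d_bay_hall)): drop {open(d_bay_hall)}, keep {locked(d_hall_dock)}, require {have(k2), locked(d_bay_hall)}
    → {have(k2), locked(d_bay_hall), locked(d_hall_dock)}
  through step 2 (grab(k2)): drop {have(k2)}, keep {locked(d_bay_hall), locked(d_hall_dock)}, require {at(bay), key_at(k2,bay)}
    → {at(bay), key_at(k2,bay), locked(d_bay_hall), locked(d_hall_dock)}
  through step 1 (move(dock,bay)): drop {at(bay)}, keep {key_at(k2,bay), locked(d_bay_hall), locked(d_hall_dock)}, require {at(dock), open(d_bay_dock)}
    → {at(dock), key_at(k2,bay), locked(d_bay_hall), locked(d_hall_dock), open(d_bay_dock)}

== RESULT ==
["at(dock)", "key_at(k2,bay)", "locked(d_bay_hall)", "locked(d_hall_dock)", "open(d_bay_dock)"]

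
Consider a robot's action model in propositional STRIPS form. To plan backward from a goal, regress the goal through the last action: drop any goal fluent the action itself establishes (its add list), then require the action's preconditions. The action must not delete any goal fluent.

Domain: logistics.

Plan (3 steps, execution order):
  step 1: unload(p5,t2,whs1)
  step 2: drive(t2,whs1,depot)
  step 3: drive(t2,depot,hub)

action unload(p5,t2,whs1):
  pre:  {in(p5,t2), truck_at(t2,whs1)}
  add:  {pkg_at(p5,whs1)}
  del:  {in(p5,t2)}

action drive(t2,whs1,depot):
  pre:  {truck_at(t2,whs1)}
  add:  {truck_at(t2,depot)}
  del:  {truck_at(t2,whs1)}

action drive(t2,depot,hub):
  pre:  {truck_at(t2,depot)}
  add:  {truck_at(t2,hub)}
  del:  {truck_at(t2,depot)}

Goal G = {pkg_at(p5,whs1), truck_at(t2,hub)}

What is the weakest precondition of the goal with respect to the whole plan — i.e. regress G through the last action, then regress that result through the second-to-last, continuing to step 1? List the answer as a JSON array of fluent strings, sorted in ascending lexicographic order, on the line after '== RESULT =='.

Work backward from the goal:
  through step 3 (drive(t2,depot,hub)): drop {truck_at(t2,hub)}, keep {pkg_at(p5,whs1)}, require {truck_at(t2,depot)}
    → {pkg_at(p5,whs1), truck_at(t2,depot)}
  through step 2 (drive(t2,whs1,depot)): drop {truck_at(t2,depot)}, keep {pkg_at(p5,whs1)}, require {truck_at(t2,whs1)}
    → {pkg_at(p5,whs1), truck_at(t2,whs1)}
  through step 1 (unload(p5,t2,whs1)): drop {pkg_at(p5,whs1)}, keep {truck_at(t2,whs1)}, require {in(p5,t2), truck_at(t2,whs1)}
    → {in(p5,t2), truck_at(t2,whs1)}

== RESULT ==
["in(p5,t2)", "truck_at(t2,whs1)"]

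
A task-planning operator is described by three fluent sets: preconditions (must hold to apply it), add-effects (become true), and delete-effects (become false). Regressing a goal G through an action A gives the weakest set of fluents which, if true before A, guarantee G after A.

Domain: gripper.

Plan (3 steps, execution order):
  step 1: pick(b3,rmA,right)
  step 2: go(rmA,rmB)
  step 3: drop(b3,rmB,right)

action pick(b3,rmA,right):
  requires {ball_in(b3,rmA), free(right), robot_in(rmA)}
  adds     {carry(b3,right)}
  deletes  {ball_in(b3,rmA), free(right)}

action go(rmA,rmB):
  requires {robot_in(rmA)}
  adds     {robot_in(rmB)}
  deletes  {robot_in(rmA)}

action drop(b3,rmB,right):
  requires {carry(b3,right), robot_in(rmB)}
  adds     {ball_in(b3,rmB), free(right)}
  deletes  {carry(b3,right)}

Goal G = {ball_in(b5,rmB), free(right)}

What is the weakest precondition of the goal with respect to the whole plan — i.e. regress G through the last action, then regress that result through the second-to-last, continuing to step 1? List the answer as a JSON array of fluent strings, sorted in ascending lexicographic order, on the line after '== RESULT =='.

Regress step by step:
  through step 3 (drop(b3,rmB,right)): drop {free(right)}, keep {ball_in(b5,rmB)}, require {carry(b3,right), robot_in(rmB)}
    → {ball_in(b5,rmB), carry(b3,right), robot_in(rmB)}
  through step 2 (go(rmA,rmB)): drop {robot_in(rmB)}, keep {ball_in(b5,rmB), carry(b3,right)}, require {robot_in(rmA)}
    → {ball_in(b5,rmB), carry(b3,right), robot_in(rmA)}
  through step 1 (pick(b3,rmA,right)): drop {carry(b3,right)}, keep {ball_in(b5,rmB), robot_in(rmA)}, require {ball_in(b3,rmA), free(right), robot_in(rmA)}
    → {ball_in(b3,rmA), ball_in(b5,rmB), free(right), robot_in(rmA)}

== RESULT ==
["ball_in(b3,rmA)", "ball_in(b5,rmB)", "free(right)", "robot_in(rmA)"]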